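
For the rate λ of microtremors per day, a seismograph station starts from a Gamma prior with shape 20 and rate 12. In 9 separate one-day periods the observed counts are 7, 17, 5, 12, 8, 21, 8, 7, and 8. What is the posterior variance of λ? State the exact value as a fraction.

113/441

Total count: 7 + 17 + 5 + 12 + 8 + 21 + 8 + 7 + 8 = 93.
Total exposure: 9 days.
Gamma(α, β) with Poisson data over total exposure Σt gives posterior Gamma(α+Σx, β+Σt) = Gamma(113, 21).
Posterior variance = α'/β'² = 113/441.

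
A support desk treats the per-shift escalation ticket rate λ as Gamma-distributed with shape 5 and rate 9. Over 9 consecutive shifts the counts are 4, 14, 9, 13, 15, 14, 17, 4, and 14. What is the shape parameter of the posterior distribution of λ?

109

Total count: 4 + 14 + 9 + 13 + 15 + 14 + 17 + 4 + 14 = 104.
Total exposure: 9 shifts.
Gamma(α, β) with Poisson data over total exposure Σt gives posterior Gamma(α+Σx, β+Σt) = Gamma(109, 18).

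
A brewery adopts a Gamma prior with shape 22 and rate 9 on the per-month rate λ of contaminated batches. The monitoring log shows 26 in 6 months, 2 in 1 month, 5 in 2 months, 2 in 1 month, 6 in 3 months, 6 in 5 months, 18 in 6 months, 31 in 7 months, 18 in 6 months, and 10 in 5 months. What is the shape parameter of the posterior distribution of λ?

Total count: 26 + 2 + 5 + 2 + 6 + 6 + 18 + 31 + 18 + 10 = 124.
Total exposure: 6 + 1 + 2 + 1 + 3 + 5 + 6 + 7 + 6 + 5 = 42 months.
Gamma(α, β) with Poisson data over total exposure Σt gives posterior Gamma(α+Σx, β+Σt) = Gamma(146, 51).

146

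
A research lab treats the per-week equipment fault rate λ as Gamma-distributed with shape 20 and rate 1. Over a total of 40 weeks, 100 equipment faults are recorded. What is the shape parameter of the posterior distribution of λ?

120

Total count 100 over total exposure 40 weeks.
The Gamma prior is conjugate for the Poisson rate, so λ | data ~ Gamma(20+100, 1+40) = Gamma(120, 41).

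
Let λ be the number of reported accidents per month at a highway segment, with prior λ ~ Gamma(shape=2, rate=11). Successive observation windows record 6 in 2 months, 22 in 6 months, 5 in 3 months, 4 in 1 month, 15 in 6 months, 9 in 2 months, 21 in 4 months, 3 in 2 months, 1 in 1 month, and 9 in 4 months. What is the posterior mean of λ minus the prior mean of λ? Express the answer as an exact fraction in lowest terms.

983/462

Total count: 6 + 22 + 5 + 4 + 15 + 9 + 21 + 3 + 1 + 9 = 95.
Total exposure: 2 + 6 + 3 + 1 + 6 + 2 + 4 + 2 + 1 + 4 = 31 months.
The Gamma prior is conjugate for the Poisson rate, so λ | data ~ Gamma(2+95, 11+31) = Gamma(97, 42).
Posterior mean = 97/42 = 97/42; prior mean = 2/11 = 2/11. Difference = 97/42 − 2/11 = 983/462.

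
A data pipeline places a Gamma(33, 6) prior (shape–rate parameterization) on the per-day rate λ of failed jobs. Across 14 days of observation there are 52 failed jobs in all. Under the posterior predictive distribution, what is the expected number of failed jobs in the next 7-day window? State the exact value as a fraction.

119/4

Total count 52 over total exposure 14 days.
Conjugate update: add total count to the shape and total exposure to the rate, giving Gamma(85, 20).
Predictive mean over a 7-day window = T·E[λ|data] = 7·85/20 = 119/4.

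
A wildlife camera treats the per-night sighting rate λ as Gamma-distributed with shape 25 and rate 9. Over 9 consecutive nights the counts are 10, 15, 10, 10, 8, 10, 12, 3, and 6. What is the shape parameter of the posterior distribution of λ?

Total count: 10 + 15 + 10 + 10 + 8 + 10 + 12 + 3 + 6 = 84.
Total exposure: 9 nights.
The Gamma prior is conjugate for the Poisson rate, so λ | data ~ Gamma(25+84, 9+9) = Gamma(109, 18).

109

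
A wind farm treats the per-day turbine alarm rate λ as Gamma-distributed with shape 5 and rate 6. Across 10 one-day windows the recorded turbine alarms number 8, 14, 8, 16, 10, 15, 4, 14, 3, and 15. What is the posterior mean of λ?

Total count: 8 + 14 + 8 + 16 + 10 + 15 + 4 + 14 + 3 + 15 = 107.
Total exposure: 10 days.
Posterior: α' = 5 + 107 = 112, β' = 6 + 10 = 16.
Posterior mean = α'/β' = 112/16 = 7.

7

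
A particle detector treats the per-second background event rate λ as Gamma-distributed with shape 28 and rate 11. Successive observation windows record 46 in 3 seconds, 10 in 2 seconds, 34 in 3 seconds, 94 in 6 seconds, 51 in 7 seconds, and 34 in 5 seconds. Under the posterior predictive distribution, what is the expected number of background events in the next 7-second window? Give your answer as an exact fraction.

2079/37

Total count: 46 + 10 + 34 + 94 + 51 + 34 = 269.
Total exposure: 3 + 2 + 3 + 6 + 7 + 5 = 26 seconds.
By Gamma–Poisson conjugacy, the posterior is Gamma(α + Σx, β + Σt) = Gamma(28 + 269, 11 + 26) = Gamma(297, 37).
Predictive mean over a 7-second window = T·E[λ|data] = 7·297/37 = 2079/37.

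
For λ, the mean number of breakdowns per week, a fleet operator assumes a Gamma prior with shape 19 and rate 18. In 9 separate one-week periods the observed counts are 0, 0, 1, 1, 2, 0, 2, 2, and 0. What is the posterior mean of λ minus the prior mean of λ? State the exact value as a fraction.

-1/18

Total count: 0 + 0 + 1 + 1 + 2 + 0 + 2 + 2 + 0 = 8.
Total exposure: 9 weeks.
Gamma(α, β) with Poisson data over total exposure Σt gives posterior Gamma(α+Σx, β+Σt) = Gamma(27, 27).
Posterior mean = 27/27 = 1; prior mean = 19/18 = 19/18. Difference = 1 − 19/18 = -1/18.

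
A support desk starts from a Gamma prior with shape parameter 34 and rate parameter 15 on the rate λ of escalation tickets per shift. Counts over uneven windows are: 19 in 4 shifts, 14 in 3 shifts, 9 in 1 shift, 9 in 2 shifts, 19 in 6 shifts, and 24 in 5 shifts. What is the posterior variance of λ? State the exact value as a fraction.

Total count: 19 + 14 + 9 + 9 + 19 + 24 = 94.
Total exposure: 4 + 3 + 1 + 2 + 6 + 5 = 21 shifts.
Gamma(α, β) with Poisson data over total exposure Σt gives posterior Gamma(α+Σx, β+Σt) = Gamma(128, 36).
Posterior variance = α'/β'² = 128/1296 = 8/81.

8/81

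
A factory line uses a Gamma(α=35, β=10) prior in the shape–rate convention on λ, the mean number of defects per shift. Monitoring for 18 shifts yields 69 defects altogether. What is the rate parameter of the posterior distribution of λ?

Total count 69 over total exposure 18 shifts.
The Gamma prior is conjugate for the Poisson rate, so λ | data ~ Gamma(35+69, 10+18) = Gamma(104, 28).

28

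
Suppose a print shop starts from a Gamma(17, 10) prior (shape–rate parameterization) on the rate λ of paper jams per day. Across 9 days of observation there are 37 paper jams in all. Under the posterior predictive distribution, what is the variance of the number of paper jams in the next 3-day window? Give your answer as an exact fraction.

3564/361

Total count 37 over total exposure 9 days.
Posterior: α' = 17 + 37 = 54, β' = 10 + 9 = 19.
The posterior predictive for a window of length T is Negative Binomial with variance T·α'·(β'+T)/β'² = 3·54·22/361 = 3564/361.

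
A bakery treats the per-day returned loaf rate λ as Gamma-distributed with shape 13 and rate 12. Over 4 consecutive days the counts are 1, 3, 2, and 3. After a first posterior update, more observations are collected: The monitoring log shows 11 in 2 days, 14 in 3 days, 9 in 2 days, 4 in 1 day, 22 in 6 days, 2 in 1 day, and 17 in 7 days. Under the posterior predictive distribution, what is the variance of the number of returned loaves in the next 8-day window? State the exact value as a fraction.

Total count: 1 + 3 + 2 + 3 = 9.
Total exposure: 4 days.
After the first batch: Gamma(13 + 9, 12 + 4) = Gamma(22, 16).
Total count: 11 + 14 + 9 + 4 + 22 + 2 + 17 = 79.
Total exposure: 2 + 3 + 2 + 1 + 6 + 1 + 7 = 22 days.
After the second batch: Gamma(22 + 79, 16 + 22) = Gamma(101, 38).
The posterior predictive for a window of length T is Negative Binomial with variance T·α'·(β'+T)/β'² = 8·101·46/1444 = 9292/361.

9292/361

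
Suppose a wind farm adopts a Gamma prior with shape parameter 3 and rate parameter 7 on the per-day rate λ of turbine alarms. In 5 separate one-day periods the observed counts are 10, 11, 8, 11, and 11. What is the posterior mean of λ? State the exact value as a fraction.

Total count: 10 + 11 + 8 + 11 + 11 = 51.
Total exposure: 5 days.
Posterior: α' = 3 + 51 = 54, β' = 7 + 5 = 12.
Posterior mean = α'/β' = 54/12 = 9/2.

9/2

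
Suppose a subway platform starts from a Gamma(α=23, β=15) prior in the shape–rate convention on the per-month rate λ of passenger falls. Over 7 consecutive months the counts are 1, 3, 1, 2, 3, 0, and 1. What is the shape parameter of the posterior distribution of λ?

Total count: 1 + 3 + 1 + 2 + 3 + 0 + 1 = 11.
Total exposure: 7 months.
Conjugate update: add total count to the shape and total exposure to the rate, giving Gamma(34, 22).

34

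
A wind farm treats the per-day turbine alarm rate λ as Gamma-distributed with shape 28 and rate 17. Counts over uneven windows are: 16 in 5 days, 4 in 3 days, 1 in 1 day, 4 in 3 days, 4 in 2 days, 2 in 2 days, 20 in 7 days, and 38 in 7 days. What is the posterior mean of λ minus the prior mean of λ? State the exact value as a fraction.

Total count: 16 + 4 + 1 + 4 + 4 + 2 + 20 + 38 = 89.
Total exposure: 5 + 3 + 1 + 3 + 2 + 2 + 7 + 7 = 30 days.
By Gamma–Poisson conjugacy, the posterior is Gamma(α + Σx, β + Σt) = Gamma(28 + 89, 17 + 30) = Gamma(117, 47).
Posterior mean = 117/47 = 117/47; prior mean = 28/17 = 28/17. Difference = 117/47 − 28/17 = 673/799.

673/799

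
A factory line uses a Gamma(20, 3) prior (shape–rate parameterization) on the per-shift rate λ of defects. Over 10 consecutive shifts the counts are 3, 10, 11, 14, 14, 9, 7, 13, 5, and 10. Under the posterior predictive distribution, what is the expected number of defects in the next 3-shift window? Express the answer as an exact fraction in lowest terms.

Total count: 3 + 10 + 11 + 14 + 14 + 9 + 7 + 13 + 5 + 10 = 96.
Total exposure: 10 shifts.
Conjugate update: add total count to the shape and total exposure to the rate, giving Gamma(116, 13).
Predictive mean over a 3-shift window = T·E[λ|data] = 3·116/13 = 348/13.

348/13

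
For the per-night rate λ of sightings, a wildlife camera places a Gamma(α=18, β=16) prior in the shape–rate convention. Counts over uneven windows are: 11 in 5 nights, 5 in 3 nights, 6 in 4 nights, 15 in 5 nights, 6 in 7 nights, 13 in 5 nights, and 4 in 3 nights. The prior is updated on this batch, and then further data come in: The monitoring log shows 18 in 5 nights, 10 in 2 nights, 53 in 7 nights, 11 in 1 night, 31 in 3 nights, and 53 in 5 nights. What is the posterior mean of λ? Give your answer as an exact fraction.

Total count: 11 + 5 + 6 + 15 + 6 + 13 + 4 = 60.
Total exposure: 5 + 3 + 4 + 5 + 7 + 5 + 3 = 32 nights.
After the first batch: Gamma(18 + 60, 16 + 32) = Gamma(78, 48).
Total count: 18 + 10 + 53 + 11 + 31 + 53 = 176.
Total exposure: 5 + 2 + 7 + 1 + 3 + 5 = 23 nights.
After the second batch: Gamma(78 + 176, 48 + 23) = Gamma(254, 71).
Posterior mean = α'/β' = 254/71.

254/71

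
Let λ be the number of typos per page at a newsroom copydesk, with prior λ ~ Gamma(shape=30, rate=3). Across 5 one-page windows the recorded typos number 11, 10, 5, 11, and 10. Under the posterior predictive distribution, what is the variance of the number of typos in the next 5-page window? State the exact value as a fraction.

5005/64

Total count: 11 + 10 + 5 + 11 + 10 = 47.
Total exposure: 5 pages.
Gamma(α, β) with Poisson data over total exposure Σt gives posterior Gamma(α+Σx, β+Σt) = Gamma(77, 8).
The posterior predictive for a window of length T is Negative Binomial with variance T·α'·(β'+T)/β'² = 5·77·13/64 = 5005/64.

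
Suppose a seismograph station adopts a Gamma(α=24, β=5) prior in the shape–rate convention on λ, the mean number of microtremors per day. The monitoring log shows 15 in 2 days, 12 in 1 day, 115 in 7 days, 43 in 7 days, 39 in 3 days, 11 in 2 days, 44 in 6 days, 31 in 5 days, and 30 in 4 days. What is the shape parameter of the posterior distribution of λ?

364

Total count: 15 + 12 + 115 + 43 + 39 + 11 + 44 + 31 + 30 = 340.
Total exposure: 2 + 1 + 7 + 7 + 3 + 2 + 6 + 5 + 4 = 37 days.
The Gamma prior is conjugate for the Poisson rate, so λ | data ~ Gamma(24+340, 5+37) = Gamma(364, 42).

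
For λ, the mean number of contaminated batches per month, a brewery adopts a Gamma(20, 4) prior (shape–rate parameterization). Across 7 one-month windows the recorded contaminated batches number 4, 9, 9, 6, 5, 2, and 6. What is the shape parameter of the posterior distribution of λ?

61

Total count: 4 + 9 + 9 + 6 + 5 + 2 + 6 = 41.
Total exposure: 7 months.
Conjugate update: add total count to the shape and total exposure to the rate, giving Gamma(61, 11).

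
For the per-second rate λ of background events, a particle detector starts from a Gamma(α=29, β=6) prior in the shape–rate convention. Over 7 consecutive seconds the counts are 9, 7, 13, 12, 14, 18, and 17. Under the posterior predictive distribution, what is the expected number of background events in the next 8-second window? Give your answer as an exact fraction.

Total count: 9 + 7 + 13 + 12 + 14 + 18 + 17 = 90.
Total exposure: 7 seconds.
Conjugate update: add total count to the shape and total exposure to the rate, giving Gamma(119, 13).
Predictive mean over an 8-second window = T·E[λ|data] = 8·119/13 = 952/13.

952/13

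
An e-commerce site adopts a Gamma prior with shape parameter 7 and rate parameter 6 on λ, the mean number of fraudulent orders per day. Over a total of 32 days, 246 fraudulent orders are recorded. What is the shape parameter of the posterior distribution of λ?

253

Total count 246 over total exposure 32 days.
Conjugate update: add total count to the shape and total exposure to the rate, giving Gamma(253, 38).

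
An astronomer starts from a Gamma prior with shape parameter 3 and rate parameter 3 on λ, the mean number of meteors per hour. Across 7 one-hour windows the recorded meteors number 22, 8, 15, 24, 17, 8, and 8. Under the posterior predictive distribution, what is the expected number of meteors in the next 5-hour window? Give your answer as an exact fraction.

Total count: 22 + 8 + 15 + 24 + 17 + 8 + 8 = 102.
Total exposure: 7 hours.
Gamma(α, β) with Poisson data over total exposure Σt gives posterior Gamma(α+Σx, β+Σt) = Gamma(105, 10).
Predictive mean over a 5-hour window = T·E[λ|data] = 5·105/10 = 105/2.

105/2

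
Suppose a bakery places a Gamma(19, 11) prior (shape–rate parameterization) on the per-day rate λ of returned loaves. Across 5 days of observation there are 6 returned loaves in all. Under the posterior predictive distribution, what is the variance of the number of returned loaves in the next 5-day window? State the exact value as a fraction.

2625/256

Total count 6 over total exposure 5 days.
By Gamma–Poisson conjugacy, the posterior is Gamma(α + Σx, β + Σt) = Gamma(19 + 6, 11 + 5) = Gamma(25, 16).
The posterior predictive for a window of length T is Negative Binomial with variance T·α'·(β'+T)/β'² = 5·25·21/256 = 2625/256.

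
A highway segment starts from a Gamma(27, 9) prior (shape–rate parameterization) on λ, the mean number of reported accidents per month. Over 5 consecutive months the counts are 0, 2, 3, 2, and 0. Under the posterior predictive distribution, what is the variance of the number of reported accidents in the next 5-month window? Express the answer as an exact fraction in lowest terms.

1615/98

Total count: 0 + 2 + 3 + 2 + 0 = 7.
Total exposure: 5 months.
The Gamma prior is conjugate for the Poisson rate, so λ | data ~ Gamma(27+7, 9+5) = Gamma(34, 14).
The posterior predictive for a window of length T is Negative Binomial with variance T·α'·(β'+T)/β'² = 5·34·19/196 = 1615/98.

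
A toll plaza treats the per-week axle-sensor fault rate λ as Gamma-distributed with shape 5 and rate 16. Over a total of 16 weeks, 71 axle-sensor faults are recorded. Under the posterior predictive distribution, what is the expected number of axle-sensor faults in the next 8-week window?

Total count 71 over total exposure 16 weeks.
The Gamma prior is conjugate for the Poisson rate, so λ | data ~ Gamma(5+71, 16+16) = Gamma(76, 32).
Predictive mean over an 8-week window = T·E[λ|data] = 8·76/32 = 19.

19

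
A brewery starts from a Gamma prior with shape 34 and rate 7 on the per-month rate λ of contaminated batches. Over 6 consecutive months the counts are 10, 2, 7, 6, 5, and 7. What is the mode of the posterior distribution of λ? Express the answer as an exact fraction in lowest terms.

70/13

Total count: 10 + 2 + 7 + 6 + 5 + 7 = 37.
Total exposure: 6 months.
By Gamma–Poisson conjugacy, the posterior is Gamma(α + Σx, β + Σt) = Gamma(34 + 37, 7 + 6) = Gamma(71, 13).
Posterior mode = (α'−1)/β' = 70/13.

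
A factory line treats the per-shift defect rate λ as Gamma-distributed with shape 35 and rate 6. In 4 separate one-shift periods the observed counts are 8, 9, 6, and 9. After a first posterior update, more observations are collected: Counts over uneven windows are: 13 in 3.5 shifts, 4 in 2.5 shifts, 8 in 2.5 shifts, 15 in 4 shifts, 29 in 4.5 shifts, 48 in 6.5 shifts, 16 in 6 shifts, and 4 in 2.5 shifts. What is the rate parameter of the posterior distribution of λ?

Total count: 8 + 9 + 6 + 9 = 32.
Total exposure: 4 shifts.
After the first batch: Gamma(35 + 32, 6 + 4) = Gamma(67, 10).
Total count: 13 + 4 + 8 + 15 + 29 + 48 + 16 + 4 = 137.
Total exposure: 3.5 + 2.5 + 2.5 + 4 + 4.5 + 6.5 + 6 + 2.5 = 32 shifts.
After the second batch: Gamma(67 + 137, 10 + 32) = Gamma(204, 42).

42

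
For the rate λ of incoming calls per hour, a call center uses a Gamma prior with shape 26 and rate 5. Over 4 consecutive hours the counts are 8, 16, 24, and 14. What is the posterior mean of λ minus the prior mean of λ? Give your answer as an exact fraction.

206/45

Total count: 8 + 16 + 24 + 14 = 62.
Total exposure: 4 hours.
Gamma(α, β) with Poisson data over total exposure Σt gives posterior Gamma(α+Σx, β+Σt) = Gamma(88, 9).
Posterior mean = 88/9 = 88/9; prior mean = 26/5 = 26/5. Difference = 88/9 − 26/5 = 206/45.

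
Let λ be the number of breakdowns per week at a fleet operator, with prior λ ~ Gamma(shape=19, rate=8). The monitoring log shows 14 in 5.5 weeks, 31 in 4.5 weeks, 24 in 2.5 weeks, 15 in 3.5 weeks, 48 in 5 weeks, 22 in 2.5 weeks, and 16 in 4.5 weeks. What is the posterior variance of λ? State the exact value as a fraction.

7/48

Total count: 14 + 31 + 24 + 15 + 48 + 22 + 16 = 170.
Total exposure: 5.5 + 4.5 + 2.5 + 3.5 + 5 + 2.5 + 4.5 = 28 weeks.
By Gamma–Poisson conjugacy, the posterior is Gamma(α + Σx, β + Σt) = Gamma(19 + 170, 8 + 28) = Gamma(189, 36).
Posterior variance = α'/β'² = 189/1296 = 7/48.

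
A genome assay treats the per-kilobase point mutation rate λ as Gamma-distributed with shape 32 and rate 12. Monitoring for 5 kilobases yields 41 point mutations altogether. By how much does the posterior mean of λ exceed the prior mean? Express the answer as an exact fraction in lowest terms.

Total count 41 over total exposure 5 kilobases.
The Gamma prior is conjugate for the Poisson rate, so λ | data ~ Gamma(32+41, 12+5) = Gamma(73, 17).
Posterior mean = 73/17 = 73/17; prior mean = 32/12 = 8/3. Difference = 73/17 − 8/3 = 83/51.

83/51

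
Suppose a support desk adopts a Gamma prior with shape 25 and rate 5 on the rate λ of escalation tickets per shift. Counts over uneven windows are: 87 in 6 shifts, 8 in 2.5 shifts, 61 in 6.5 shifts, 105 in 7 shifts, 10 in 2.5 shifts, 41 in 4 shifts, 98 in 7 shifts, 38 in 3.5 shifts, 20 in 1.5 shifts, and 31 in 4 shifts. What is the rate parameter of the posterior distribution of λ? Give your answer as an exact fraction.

99/2

Total count: 87 + 8 + 61 + 105 + 10 + 41 + 98 + 38 + 20 + 31 = 499.
Total exposure: 6 + 2.5 + 6.5 + 7 + 2.5 + 4 + 7 + 3.5 + 1.5 + 4 = 44.5 shifts.
By Gamma–Poisson conjugacy, the posterior is Gamma(α + Σx, β + Σt) = Gamma(25 + 499, 5 + 44.5) = Gamma(524, 99/2).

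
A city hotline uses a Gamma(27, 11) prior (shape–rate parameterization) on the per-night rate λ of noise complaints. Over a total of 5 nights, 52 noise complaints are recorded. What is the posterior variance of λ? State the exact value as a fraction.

79/256

Total count 52 over total exposure 5 nights.
Posterior: α' = 27 + 52 = 79, β' = 11 + 5 = 16.
Posterior variance = α'/β'² = 79/256.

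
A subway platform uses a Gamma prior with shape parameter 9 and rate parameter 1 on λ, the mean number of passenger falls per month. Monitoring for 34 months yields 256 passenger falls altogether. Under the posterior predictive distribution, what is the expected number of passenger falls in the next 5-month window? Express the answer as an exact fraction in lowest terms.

Total count 256 over total exposure 34 months.
Posterior: α' = 9 + 256 = 265, β' = 1 + 34 = 35.
Predictive mean over a 5-month window = T·E[λ|data] = 5·265/35 = 265/7.

265/7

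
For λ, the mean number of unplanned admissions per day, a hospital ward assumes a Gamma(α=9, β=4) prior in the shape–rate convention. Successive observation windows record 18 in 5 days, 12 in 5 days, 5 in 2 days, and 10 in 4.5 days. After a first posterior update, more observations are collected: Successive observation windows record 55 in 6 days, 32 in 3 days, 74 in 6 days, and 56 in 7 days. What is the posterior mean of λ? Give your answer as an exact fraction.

542/85

Total count: 18 + 12 + 5 + 10 = 45.
Total exposure: 5 + 5 + 2 + 4.5 = 16.5 days.
After the first batch: Gamma(9 + 45, 4 + 16.5) = Gamma(54, 41/2).
Total count: 55 + 32 + 74 + 56 = 217.
Total exposure: 6 + 3 + 6 + 7 = 22 days.
After the second batch: Gamma(54 + 217, 41/2 + 22) = Gamma(271, 85/2).
Posterior mean = α'/β' = 271/(85/2) = 542/85.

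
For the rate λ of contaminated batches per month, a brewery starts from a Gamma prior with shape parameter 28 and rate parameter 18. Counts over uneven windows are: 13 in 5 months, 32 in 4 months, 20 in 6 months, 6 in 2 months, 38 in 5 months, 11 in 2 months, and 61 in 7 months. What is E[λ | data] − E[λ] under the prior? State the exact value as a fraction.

Total count: 13 + 32 + 20 + 6 + 38 + 11 + 61 = 181.
Total exposure: 5 + 4 + 6 + 2 + 5 + 2 + 7 = 31 months.
Posterior: α' = 28 + 181 = 209, β' = 18 + 31 = 49.
Posterior mean = 209/49 = 209/49; prior mean = 28/18 = 14/9. Difference = 209/49 − 14/9 = 1195/441.

1195/441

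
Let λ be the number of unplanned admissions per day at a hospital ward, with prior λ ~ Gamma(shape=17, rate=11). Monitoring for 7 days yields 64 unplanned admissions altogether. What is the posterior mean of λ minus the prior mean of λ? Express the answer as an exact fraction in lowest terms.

65/22

Total count 64 over total exposure 7 days.
Conjugate update: add total count to the shape and total exposure to the rate, giving Gamma(81, 18).
Posterior mean = 81/18 = 9/2; prior mean = 17/11 = 17/11. Difference = 9/2 − 17/11 = 65/22.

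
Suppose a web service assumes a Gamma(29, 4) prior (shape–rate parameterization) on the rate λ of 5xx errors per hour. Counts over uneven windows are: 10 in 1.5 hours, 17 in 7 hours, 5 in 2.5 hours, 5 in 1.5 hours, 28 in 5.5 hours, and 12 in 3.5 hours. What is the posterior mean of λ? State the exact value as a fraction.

Total count: 10 + 17 + 5 + 5 + 28 + 12 = 77.
Total exposure: 1.5 + 7 + 2.5 + 1.5 + 5.5 + 3.5 = 21.5 hours.
By Gamma–Poisson conjugacy, the posterior is Gamma(α + Σx, β + Σt) = Gamma(29 + 77, 4 + 21.5) = Gamma(106, 51/2).
Posterior mean = α'/β' = 106/(51/2) = 212/51.

212/51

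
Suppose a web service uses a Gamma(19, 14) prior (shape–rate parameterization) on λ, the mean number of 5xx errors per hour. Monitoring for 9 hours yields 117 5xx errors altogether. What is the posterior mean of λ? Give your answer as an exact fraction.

Total count 117 over total exposure 9 hours.
Gamma(α, β) with Poisson data over total exposure Σt gives posterior Gamma(α+Σx, β+Σt) = Gamma(136, 23).
Posterior mean = α'/β' = 136/23.

136/23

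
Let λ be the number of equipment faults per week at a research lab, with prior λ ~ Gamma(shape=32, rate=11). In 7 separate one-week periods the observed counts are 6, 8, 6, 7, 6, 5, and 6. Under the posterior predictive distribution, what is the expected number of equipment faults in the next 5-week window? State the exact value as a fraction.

190/9

Total count: 6 + 8 + 6 + 7 + 6 + 5 + 6 = 44.
Total exposure: 7 weeks.
Conjugate update: add total count to the shape and total exposure to the rate, giving Gamma(76, 18).
Predictive mean over a 5-week window = T·E[λ|data] = 5·76/18 = 190/9.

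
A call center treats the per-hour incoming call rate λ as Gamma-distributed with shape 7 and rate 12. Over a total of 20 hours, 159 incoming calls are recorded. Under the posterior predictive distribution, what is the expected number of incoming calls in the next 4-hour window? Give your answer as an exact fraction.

Total count 159 over total exposure 20 hours.
Conjugate update: add total count to the shape and total exposure to the rate, giving Gamma(166, 32).
Predictive mean over a 4-hour window = T·E[λ|data] = 4·166/32 = 83/4.

83/4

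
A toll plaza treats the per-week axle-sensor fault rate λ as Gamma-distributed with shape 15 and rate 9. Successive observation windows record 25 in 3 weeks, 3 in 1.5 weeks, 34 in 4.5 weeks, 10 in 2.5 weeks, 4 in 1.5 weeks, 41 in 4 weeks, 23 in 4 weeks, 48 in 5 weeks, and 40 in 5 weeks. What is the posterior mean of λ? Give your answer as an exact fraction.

243/40

Total count: 25 + 3 + 34 + 10 + 4 + 41 + 23 + 48 + 40 = 228.
Total exposure: 3 + 1.5 + 4.5 + 2.5 + 1.5 + 4 + 4 + 5 + 5 = 31 weeks.
By Gamma–Poisson conjugacy, the posterior is Gamma(α + Σx, β + Σt) = Gamma(15 + 228, 9 + 31) = Gamma(243, 40).
Posterior mean = α'/β' = 243/40.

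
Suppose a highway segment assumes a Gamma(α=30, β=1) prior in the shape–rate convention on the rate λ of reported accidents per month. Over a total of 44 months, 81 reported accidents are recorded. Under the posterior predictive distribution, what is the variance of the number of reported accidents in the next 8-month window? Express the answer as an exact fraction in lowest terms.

Total count 81 over total exposure 44 months.
Gamma(α, β) with Poisson data over total exposure Σt gives posterior Gamma(α+Σx, β+Σt) = Gamma(111, 45).
The posterior predictive for a window of length T is Negative Binomial with variance T·α'·(β'+T)/β'² = 8·111·53/2025 = 15688/675.

15688/675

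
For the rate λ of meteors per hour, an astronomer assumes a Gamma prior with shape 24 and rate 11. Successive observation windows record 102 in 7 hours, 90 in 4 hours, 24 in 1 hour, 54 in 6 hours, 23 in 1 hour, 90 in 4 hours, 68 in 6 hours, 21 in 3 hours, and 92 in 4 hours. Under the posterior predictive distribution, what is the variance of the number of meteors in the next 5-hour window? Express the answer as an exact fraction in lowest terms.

152880/2209

Total count: 102 + 90 + 24 + 54 + 23 + 90 + 68 + 21 + 92 = 564.
Total exposure: 7 + 4 + 1 + 6 + 1 + 4 + 6 + 3 + 4 = 36 hours.
Gamma(α, β) with Poisson data over total exposure Σt gives posterior Gamma(α+Σx, β+Σt) = Gamma(588, 47).
The posterior predictive for a window of length T is Negative Binomial with variance T·α'·(β'+T)/β'² = 5·588·52/2209 = 152880/2209.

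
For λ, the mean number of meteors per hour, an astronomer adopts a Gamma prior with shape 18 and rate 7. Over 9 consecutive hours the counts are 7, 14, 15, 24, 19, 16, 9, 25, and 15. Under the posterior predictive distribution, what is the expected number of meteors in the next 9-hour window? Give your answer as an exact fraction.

729/8

Total count: 7 + 14 + 15 + 24 + 19 + 16 + 9 + 25 + 15 = 144.
Total exposure: 9 hours.
The Gamma prior is conjugate for the Poisson rate, so λ | data ~ Gamma(18+144, 7+9) = Gamma(162, 16).
Predictive mean over a 9-hour window = T·E[λ|data] = 9·162/16 = 729/8.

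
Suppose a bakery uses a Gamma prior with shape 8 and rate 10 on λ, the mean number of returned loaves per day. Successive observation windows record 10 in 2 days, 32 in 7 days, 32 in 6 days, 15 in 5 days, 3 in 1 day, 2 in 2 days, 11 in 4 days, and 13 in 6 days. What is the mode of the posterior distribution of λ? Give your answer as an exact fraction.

125/43

Total count: 10 + 32 + 32 + 15 + 3 + 2 + 11 + 13 = 118.
Total exposure: 2 + 7 + 6 + 5 + 1 + 2 + 4 + 6 = 33 days.
Gamma(α, β) with Poisson data over total exposure Σt gives posterior Gamma(α+Σx, β+Σt) = Gamma(126, 43).
Posterior mode = (α'−1)/β' = 125/43.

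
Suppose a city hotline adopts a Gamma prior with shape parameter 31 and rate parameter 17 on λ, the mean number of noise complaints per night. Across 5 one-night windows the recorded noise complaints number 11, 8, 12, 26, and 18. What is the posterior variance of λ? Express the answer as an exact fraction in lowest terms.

53/242

Total count: 11 + 8 + 12 + 26 + 18 = 75.
Total exposure: 5 nights.
Posterior: α' = 31 + 75 = 106, β' = 17 + 5 = 22.
Posterior variance = α'/β'² = 106/484 = 53/242.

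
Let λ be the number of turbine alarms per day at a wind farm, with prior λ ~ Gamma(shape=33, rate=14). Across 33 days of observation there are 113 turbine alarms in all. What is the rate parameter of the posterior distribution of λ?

47

Total count 113 over total exposure 33 days.
Gamma(α, β) with Poisson data over total exposure Σt gives posterior Gamma(α+Σx, β+Σt) = Gamma(146, 47).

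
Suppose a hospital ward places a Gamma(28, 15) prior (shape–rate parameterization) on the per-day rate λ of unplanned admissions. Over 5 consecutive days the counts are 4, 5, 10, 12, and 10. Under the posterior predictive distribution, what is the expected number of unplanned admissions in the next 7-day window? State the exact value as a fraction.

483/20

Total count: 4 + 5 + 10 + 12 + 10 = 41.
Total exposure: 5 days.
Conjugate update: add total count to the shape and total exposure to the rate, giving Gamma(69, 20).
Predictive mean over a 7-day window = T·E[λ|data] = 7·69/20 = 483/20.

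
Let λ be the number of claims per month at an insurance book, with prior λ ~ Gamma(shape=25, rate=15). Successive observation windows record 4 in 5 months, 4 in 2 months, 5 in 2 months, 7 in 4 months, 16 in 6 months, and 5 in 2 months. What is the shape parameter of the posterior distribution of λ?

66

Total count: 4 + 4 + 5 + 7 + 16 + 5 = 41.
Total exposure: 5 + 2 + 2 + 4 + 6 + 2 = 21 months.
By Gamma–Poisson conjugacy, the posterior is Gamma(α + Σx, β + Σt) = Gamma(25 + 41, 15 + 21) = Gamma(66, 36).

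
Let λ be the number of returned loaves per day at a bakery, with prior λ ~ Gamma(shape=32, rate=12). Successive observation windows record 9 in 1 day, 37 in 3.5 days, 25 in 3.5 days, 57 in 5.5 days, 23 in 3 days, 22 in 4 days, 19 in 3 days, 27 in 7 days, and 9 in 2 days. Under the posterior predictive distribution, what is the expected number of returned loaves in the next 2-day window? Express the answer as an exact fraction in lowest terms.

1040/89

Total count: 9 + 37 + 25 + 57 + 23 + 22 + 19 + 27 + 9 = 228.
Total exposure: 1 + 3.5 + 3.5 + 5.5 + 3 + 4 + 3 + 7 + 2 = 32.5 days.
Conjugate update: add total count to the shape and total exposure to the rate, giving Gamma(260, 89/2).
Predictive mean over a 2-day window = T·E[λ|data] = 2·260/(89/2) = 1040/89.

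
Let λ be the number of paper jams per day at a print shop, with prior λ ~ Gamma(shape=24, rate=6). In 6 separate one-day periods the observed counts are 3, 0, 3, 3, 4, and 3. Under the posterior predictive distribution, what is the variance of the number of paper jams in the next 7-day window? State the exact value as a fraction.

Total count: 3 + 0 + 3 + 3 + 4 + 3 = 16.
Total exposure: 6 days.
Posterior: α' = 24 + 16 = 40, β' = 6 + 6 = 12.
The posterior predictive for a window of length T is Negative Binomial with variance T·α'·(β'+T)/β'² = 7·40·19/144 = 665/18.

665/18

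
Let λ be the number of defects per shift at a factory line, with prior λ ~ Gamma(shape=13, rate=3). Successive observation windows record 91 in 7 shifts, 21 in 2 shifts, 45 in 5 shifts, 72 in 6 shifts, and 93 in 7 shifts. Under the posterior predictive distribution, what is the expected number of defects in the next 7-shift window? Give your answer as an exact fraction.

Total count: 91 + 21 + 45 + 72 + 93 = 322.
Total exposure: 7 + 2 + 5 + 6 + 7 = 27 shifts.
Gamma(α, β) with Poisson data over total exposure Σt gives posterior Gamma(α+Σx, β+Σt) = Gamma(335, 30).
Predictive mean over a 7-shift window = T·E[λ|data] = 7·335/30 = 469/6.

469/6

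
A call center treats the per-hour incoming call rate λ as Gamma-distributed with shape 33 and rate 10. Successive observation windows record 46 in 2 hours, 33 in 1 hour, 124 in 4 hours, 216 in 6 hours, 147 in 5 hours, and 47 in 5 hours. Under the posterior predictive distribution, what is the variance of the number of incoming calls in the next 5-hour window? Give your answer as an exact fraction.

Total count: 46 + 33 + 124 + 216 + 147 + 47 = 613.
Total exposure: 2 + 1 + 4 + 6 + 5 + 5 = 23 hours.
Gamma(α, β) with Poisson data over total exposure Σt gives posterior Gamma(α+Σx, β+Σt) = Gamma(646, 33).
The posterior predictive for a window of length T is Negative Binomial with variance T·α'·(β'+T)/β'² = 5·646·38/1089 = 122740/1089.

122740/1089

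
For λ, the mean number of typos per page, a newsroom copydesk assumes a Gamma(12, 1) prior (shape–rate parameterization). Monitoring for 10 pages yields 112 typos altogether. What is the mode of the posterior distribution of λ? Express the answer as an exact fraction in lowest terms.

Total count 112 over total exposure 10 pages.
Gamma(α, β) with Poisson data over total exposure Σt gives posterior Gamma(α+Σx, β+Σt) = Gamma(124, 11).
Posterior mode = (α'−1)/β' = 123/11.

123/11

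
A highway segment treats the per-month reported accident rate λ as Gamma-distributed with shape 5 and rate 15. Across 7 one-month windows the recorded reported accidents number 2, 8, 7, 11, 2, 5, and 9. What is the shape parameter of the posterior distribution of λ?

49

Total count: 2 + 8 + 7 + 11 + 2 + 5 + 9 = 44.
Total exposure: 7 months.
Posterior: α' = 5 + 44 = 49, β' = 15 + 7 = 22.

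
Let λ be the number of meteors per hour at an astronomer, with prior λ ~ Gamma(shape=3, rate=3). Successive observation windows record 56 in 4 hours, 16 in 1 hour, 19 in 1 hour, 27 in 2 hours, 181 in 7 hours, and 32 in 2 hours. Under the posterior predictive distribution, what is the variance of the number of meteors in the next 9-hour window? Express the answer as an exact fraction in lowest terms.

43587/200

Total count: 56 + 16 + 19 + 27 + 181 + 32 = 331.
Total exposure: 4 + 1 + 1 + 2 + 7 + 2 = 17 hours.
By Gamma–Poisson conjugacy, the posterior is Gamma(α + Σx, β + Σt) = Gamma(3 + 331, 3 + 17) = Gamma(334, 20).
The posterior predictive for a window of length T is Negative Binomial with variance T·α'·(β'+T)/β'² = 9·334·29/400 = 43587/200.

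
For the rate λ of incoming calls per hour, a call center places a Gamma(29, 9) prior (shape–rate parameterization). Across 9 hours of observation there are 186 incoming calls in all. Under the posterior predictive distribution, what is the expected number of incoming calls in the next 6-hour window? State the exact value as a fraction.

Total count 186 over total exposure 9 hours.
Posterior: α' = 29 + 186 = 215, β' = 9 + 9 = 18.
Predictive mean over a 6-hour window = T·E[λ|data] = 6·215/18 = 215/3.

215/3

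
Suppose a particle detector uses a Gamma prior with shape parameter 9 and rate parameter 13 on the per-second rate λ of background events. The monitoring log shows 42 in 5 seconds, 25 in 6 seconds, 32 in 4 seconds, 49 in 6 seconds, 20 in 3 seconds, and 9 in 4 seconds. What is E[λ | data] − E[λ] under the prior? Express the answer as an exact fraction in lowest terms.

2049/533

Total count: 42 + 25 + 32 + 49 + 20 + 9 = 177.
Total exposure: 5 + 6 + 4 + 6 + 3 + 4 = 28 seconds.
Gamma(α, β) with Poisson data over total exposure Σt gives posterior Gamma(α+Σx, β+Σt) = Gamma(186, 41).
Posterior mean = 186/41 = 186/41; prior mean = 9/13 = 9/13. Difference = 186/41 − 9/13 = 2049/533.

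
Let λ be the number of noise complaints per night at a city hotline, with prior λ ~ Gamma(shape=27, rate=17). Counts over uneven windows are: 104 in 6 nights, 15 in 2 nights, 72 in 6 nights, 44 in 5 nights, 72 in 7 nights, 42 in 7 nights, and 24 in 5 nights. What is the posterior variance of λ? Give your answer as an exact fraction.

16/121

Total count: 104 + 15 + 72 + 44 + 72 + 42 + 24 = 373.
Total exposure: 6 + 2 + 6 + 5 + 7 + 7 + 5 = 38 nights.
The Gamma prior is conjugate for the Poisson rate, so λ | data ~ Gamma(27+373, 17+38) = Gamma(400, 55).
Posterior variance = α'/β'² = 400/3025 = 16/121.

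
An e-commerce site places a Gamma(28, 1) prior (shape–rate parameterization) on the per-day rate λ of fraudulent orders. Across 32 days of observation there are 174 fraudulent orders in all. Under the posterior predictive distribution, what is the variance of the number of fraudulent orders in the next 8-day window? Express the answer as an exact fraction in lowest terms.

Total count 174 over total exposure 32 days.
The Gamma prior is conjugate for the Poisson rate, so λ | data ~ Gamma(28+174, 1+32) = Gamma(202, 33).
The posterior predictive for a window of length T is Negative Binomial with variance T·α'·(β'+T)/β'² = 8·202·41/1089 = 66256/1089.

66256/1089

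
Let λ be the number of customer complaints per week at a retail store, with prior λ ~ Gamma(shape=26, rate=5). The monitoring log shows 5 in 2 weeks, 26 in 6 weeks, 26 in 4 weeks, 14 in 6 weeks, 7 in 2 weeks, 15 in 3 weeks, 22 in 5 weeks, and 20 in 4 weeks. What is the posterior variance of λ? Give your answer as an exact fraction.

Total count: 5 + 26 + 26 + 14 + 7 + 15 + 22 + 20 = 135.
Total exposure: 2 + 6 + 4 + 6 + 2 + 3 + 5 + 4 = 32 weeks.
Conjugate update: add total count to the shape and total exposure to the rate, giving Gamma(161, 37).
Posterior variance = α'/β'² = 161/1369.

161/1369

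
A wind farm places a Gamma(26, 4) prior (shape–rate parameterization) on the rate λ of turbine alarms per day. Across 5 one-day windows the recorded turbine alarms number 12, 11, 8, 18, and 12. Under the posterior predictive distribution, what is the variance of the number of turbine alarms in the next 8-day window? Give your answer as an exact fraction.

Total count: 12 + 11 + 8 + 18 + 12 = 61.
Total exposure: 5 days.
By Gamma–Poisson conjugacy, the posterior is Gamma(α + Σx, β + Σt) = Gamma(26 + 61, 4 + 5) = Gamma(87, 9).
The posterior predictive for a window of length T is Negative Binomial with variance T·α'·(β'+T)/β'² = 8·87·17/81 = 3944/27.

3944/27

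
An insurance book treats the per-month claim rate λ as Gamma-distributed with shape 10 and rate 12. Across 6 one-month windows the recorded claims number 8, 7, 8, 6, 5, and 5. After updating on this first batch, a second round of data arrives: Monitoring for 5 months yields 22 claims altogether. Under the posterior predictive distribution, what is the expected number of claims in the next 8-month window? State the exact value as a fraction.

Total count: 8 + 7 + 8 + 6 + 5 + 5 = 39.
Total exposure: 6 months.
After the first batch: Gamma(10 + 39, 12 + 6) = Gamma(49, 18).
Total count 22 over total exposure 5 months.
After the second batch: Gamma(49 + 22, 18 + 5) = Gamma(71, 23).
Predictive mean over an 8-month window = T·E[λ|data] = 8·71/23 = 568/23.

568/23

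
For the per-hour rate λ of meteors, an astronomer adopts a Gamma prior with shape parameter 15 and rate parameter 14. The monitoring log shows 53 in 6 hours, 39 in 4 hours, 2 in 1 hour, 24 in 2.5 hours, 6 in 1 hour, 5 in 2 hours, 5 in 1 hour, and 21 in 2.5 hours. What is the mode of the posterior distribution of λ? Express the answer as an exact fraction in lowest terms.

169/34

Total count: 53 + 39 + 2 + 24 + 6 + 5 + 5 + 21 = 155.
Total exposure: 6 + 4 + 1 + 2.5 + 1 + 2 + 1 + 2.5 = 20 hours.
Posterior: α' = 15 + 155 = 170, β' = 14 + 20 = 34.
Posterior mode = (α'−1)/β' = 169/34.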